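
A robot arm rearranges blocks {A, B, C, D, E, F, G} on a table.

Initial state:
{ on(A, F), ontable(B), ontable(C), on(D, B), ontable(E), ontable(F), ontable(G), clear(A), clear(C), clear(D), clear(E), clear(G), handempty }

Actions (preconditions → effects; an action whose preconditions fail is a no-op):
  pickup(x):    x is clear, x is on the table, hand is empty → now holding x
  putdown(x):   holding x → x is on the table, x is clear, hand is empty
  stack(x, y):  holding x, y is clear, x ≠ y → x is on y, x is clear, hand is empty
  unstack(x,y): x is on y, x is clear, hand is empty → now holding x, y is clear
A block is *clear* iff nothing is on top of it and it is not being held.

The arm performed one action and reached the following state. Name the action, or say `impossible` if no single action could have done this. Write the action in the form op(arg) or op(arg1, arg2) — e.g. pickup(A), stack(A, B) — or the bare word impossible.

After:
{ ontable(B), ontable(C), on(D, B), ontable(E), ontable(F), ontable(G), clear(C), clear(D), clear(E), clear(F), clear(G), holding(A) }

unstack(A, F)

target: towers=[B/D; C; E; F; G] holding=A
         pickup(G) → towers=[B/D; C; E; F/A] holding=G
     unstack(D, B) → towers=[B; C; E; F/A; G] holding=D
     unstack(A, F) → towers=[B/D; C; E; F; G] holding=A  ← match
         pickup(E) → towers=[B/D; C; F/A; G] holding=E
         pickup(C) → towers=[B/D; E; F/A; G] holding=C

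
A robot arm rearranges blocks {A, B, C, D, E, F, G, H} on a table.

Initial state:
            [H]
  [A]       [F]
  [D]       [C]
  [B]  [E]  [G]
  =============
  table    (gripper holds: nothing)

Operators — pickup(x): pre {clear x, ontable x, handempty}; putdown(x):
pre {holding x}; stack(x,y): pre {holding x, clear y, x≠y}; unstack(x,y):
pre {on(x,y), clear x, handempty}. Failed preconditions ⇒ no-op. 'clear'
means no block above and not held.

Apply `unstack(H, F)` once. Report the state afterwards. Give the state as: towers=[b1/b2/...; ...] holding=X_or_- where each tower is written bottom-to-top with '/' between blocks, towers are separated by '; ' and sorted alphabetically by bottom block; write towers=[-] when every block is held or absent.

before: towers=[B/D/A; E; G/C/F/H] holding=-
pre[unstack(H, F)]: on(H,F) yes, clear(H) yes, handempty yes
all met → apply unstack(H, F)
after:  towers=[B/D/A; E; G/C/F] holding=H

towers=[B/D/A; E; G/C/F] holding=H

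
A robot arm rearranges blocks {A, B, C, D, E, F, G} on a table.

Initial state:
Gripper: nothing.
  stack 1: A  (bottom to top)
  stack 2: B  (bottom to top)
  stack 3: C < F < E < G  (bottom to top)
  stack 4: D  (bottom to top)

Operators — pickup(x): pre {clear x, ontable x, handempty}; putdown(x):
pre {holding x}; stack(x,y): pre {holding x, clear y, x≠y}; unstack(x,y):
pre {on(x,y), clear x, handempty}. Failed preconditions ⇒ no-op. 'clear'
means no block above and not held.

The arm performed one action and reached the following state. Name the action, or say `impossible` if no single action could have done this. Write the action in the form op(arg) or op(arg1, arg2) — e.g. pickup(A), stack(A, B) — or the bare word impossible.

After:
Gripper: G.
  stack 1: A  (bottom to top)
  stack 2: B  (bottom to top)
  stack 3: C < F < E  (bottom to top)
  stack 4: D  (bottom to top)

unstack(G, E)

target: towers=[A; B; C/F/E; D] holding=G
         pickup(B) → towers=[A; C/F/E/G; D] holding=B
     unstack(G, E) → towers=[A; B; C/F/E; D] holding=G  ← match
         pickup(D) → towers=[A; B; C/F/E/G] holding=D
         pickup(A) → towers=[B; C/F/E/G; D] holding=A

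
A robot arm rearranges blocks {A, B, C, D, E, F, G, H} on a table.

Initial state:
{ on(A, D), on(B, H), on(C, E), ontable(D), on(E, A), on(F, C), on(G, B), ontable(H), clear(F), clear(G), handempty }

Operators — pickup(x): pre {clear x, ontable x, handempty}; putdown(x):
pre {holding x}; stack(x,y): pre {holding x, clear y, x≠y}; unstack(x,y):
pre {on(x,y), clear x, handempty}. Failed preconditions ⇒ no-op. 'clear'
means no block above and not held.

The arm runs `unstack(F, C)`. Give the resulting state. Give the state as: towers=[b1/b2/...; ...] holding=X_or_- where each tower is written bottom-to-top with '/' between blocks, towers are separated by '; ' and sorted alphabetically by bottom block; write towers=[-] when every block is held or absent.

before: towers=[D/A/E/C/F; H/B/G] holding=-
pre[unstack(F, C)]: on(F,C) ✓, clear(F) ✓, handempty ✓
all met → apply unstack(F, C)
after:  towers=[D/A/E/C; H/B/G] holding=F

towers=[D/A/E/C; H/B/G] holding=F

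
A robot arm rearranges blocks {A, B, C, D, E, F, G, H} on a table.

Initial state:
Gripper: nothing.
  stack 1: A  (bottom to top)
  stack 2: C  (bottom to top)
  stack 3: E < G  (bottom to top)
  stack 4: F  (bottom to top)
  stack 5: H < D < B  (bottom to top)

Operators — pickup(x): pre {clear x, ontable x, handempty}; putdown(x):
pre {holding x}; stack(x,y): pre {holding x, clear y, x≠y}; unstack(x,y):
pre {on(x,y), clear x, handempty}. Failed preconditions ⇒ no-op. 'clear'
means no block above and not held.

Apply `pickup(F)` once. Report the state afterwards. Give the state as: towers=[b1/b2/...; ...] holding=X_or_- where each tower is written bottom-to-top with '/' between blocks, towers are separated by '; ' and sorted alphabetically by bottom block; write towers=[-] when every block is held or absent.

towers=[A; C; E/G; H/D/B] holding=F

before: towers=[A; C; E/G; F; H/D/B] holding=-
pre[pickup(F)]: clear(F) yes, ontable(F) yes, handempty yes
all met → apply pickup(F)
after:  towers=[A; C; E/G; H/D/B] holding=F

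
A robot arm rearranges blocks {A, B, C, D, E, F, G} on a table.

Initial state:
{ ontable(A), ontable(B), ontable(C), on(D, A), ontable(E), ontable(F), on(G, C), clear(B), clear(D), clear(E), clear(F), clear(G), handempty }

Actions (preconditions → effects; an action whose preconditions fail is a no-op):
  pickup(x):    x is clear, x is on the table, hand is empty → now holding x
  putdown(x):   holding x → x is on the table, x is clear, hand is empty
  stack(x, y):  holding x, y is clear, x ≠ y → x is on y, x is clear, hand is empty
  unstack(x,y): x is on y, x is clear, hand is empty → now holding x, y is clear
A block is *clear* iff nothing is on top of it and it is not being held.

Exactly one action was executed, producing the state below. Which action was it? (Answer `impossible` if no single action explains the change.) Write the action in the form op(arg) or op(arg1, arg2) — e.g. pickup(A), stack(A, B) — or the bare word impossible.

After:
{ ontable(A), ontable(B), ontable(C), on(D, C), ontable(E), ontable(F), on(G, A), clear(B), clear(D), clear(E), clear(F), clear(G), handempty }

target: towers=[A/G; B; C/D; E; F] holding=-
         pickup(B) → towers=[A/D; C/G; E; F] holding=B
         pickup(F) → towers=[A/D; B; C/G; E] holding=F
     unstack(G, C) → towers=[A/D; B; C; E; F] holding=G
     unstack(D, A) → towers=[A; B; C/G; E; F] holding=D
         pickup(E) → towers=[A/D; B; C/G; F] holding=E
none of the 5 applicable actions match → impossible

impossible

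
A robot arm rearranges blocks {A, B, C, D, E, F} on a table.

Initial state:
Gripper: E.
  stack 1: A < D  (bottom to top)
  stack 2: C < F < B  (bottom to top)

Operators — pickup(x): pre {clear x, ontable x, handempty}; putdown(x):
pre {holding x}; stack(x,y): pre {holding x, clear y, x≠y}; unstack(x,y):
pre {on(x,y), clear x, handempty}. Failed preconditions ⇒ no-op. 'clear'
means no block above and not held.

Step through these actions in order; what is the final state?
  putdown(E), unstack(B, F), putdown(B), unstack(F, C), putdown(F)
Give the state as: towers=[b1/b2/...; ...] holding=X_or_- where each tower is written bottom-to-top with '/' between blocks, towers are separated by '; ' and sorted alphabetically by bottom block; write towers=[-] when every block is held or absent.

step 1 (putdown(E)): towers=[A/D; C/F/B; E] holding=-
step 2 (unstack(B, F)): towers=[A/D; C/F; E] holding=B
step 3 (putdown(B)): towers=[A/D; B; C/F; E] holding=-
step 4 (unstack(F, C)): towers=[A/D; B; C; E] holding=F
step 5 (putdown(F)): towers=[A/D; B; C; E; F] holding=-

towers=[A/D; B; C; E; F] holding=-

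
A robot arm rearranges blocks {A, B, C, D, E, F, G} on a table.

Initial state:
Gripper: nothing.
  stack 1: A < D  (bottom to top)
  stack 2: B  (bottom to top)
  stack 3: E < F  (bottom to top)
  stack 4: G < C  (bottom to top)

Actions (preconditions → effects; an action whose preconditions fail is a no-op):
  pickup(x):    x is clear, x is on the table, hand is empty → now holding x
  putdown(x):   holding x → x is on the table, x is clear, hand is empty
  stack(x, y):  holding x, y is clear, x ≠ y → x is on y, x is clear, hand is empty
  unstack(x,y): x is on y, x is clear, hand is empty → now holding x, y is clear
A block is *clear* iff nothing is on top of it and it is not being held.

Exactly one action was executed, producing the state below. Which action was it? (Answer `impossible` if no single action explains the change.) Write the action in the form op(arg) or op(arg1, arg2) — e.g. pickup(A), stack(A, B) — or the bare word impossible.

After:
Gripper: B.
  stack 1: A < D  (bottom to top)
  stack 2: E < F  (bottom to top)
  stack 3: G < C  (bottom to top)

target: towers=[A/D; E/F; G/C] holding=B
         pickup(B) → towers=[A/D; E/F; G/C] holding=B  ← match
     unstack(F, E) → towers=[A/D; B; E; G/C] holding=F
     unstack(D, A) → towers=[A; B; E/F; G/C] holding=D
     unstack(C, G) → towers=[A/D; B; E/F; G] holding=C

pickup(B)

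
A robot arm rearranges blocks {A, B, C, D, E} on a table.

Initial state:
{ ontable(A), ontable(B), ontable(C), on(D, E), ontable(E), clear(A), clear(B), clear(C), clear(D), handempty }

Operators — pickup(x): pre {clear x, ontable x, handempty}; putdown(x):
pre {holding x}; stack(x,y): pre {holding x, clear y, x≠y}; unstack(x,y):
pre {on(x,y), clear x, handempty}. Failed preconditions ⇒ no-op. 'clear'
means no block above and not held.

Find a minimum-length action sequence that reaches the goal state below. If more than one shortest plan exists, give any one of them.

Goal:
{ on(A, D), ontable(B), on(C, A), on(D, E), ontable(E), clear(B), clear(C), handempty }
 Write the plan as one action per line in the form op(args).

pickup(A)
stack(A, D)
pickup(C)
stack(C, A)

step 1 (pickup(A)): towers=[B; C; E/D] holding=A
step 2 (stack(A, D)): towers=[B; C; E/D/A] holding=-
step 3 (pickup(C)): towers=[B; E/D/A] holding=C
step 4 (stack(C, A)): towers=[B; E/D/A/C] holding=-
goal check: towers=[B; E/D/A/C] holding=- — reached (length 4, optimal by BFS)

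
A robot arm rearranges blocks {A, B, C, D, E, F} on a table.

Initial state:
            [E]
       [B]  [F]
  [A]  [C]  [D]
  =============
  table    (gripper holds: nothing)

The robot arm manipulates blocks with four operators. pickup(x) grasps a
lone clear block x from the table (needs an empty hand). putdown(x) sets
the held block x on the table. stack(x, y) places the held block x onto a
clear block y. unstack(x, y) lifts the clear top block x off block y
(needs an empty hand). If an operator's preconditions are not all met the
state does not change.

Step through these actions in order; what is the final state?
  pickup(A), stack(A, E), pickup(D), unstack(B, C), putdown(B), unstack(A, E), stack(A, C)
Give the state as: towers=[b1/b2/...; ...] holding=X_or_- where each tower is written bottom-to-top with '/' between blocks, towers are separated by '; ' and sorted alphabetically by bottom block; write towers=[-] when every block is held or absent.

towers=[B; C/A; D/F/E] holding=-

step 1 (pickup(A)): towers=[C/B; D/F/E] holding=A
step 2 (stack(A, E)): towers=[C/B; D/F/E/A] holding=-
step 3 (pickup(D)) [no-op]: towers=[C/B; D/F/E/A] holding=-
step 4 (unstack(B, C)): towers=[C; D/F/E/A] holding=B
step 5 (putdown(B)): towers=[B; C; D/F/E/A] holding=-
step 6 (unstack(A, E)): towers=[B; C; D/F/E] holding=A
step 7 (stack(A, C)): towers=[B; C/A; D/F/E] holding=-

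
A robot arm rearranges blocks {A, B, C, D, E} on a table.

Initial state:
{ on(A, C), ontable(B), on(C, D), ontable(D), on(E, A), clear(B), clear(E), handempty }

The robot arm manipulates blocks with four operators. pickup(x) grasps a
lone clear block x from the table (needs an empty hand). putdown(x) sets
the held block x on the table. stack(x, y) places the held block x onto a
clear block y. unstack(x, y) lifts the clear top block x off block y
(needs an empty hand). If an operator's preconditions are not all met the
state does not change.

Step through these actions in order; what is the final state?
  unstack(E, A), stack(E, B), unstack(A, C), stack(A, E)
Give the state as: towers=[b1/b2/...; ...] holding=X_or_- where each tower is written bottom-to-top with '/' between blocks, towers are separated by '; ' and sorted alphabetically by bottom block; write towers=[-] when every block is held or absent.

step 1 (unstack(E, A)): towers=[B; D/C/A] holding=E
step 2 (stack(E, B)): towers=[B/E; D/C/A] holding=-
step 3 (unstack(A, C)): towers=[B/E; D/C] holding=A
step 4 (stack(A, E)): towers=[B/E/A; D/C] holding=-

towers=[B/E/A; D/C] holding=-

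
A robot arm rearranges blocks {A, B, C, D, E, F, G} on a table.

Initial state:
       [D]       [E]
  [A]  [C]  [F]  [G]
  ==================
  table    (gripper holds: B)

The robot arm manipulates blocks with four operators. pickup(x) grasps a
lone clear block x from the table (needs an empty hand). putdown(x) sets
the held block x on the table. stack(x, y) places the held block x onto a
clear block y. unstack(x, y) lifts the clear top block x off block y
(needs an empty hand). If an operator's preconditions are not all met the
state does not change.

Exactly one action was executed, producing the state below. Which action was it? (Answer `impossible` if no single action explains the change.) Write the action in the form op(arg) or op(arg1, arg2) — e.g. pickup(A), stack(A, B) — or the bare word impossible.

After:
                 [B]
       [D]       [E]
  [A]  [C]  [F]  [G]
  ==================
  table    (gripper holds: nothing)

target: towers=[A; C/D; F; G/E/B] holding=-
        putdown(B) → towers=[A; B; C/D; F; G/E] holding=-
       stack(B, F) → towers=[A; C/D; F/B; G/E] holding=-
       stack(B, D) → towers=[A; C/D/B; F; G/E] holding=-
       stack(B, A) → towers=[A/B; C/D; F; G/E] holding=-
       stack(B, E) → towers=[A; C/D; F; G/E/B] holding=-  ← match

stack(B, E)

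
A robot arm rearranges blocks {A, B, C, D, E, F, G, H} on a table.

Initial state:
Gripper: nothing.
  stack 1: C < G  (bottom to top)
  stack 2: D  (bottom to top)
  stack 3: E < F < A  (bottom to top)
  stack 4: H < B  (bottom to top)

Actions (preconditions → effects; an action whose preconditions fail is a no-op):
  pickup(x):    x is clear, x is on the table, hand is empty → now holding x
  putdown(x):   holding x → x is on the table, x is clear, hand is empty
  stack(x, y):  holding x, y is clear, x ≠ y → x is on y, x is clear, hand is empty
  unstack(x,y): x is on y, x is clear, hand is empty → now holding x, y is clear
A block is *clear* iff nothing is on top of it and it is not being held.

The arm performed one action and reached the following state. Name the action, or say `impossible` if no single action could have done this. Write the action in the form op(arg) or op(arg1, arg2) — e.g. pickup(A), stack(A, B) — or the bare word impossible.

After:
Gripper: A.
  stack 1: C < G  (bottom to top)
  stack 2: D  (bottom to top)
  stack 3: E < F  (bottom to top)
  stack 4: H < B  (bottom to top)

target: towers=[C/G; D; E/F; H/B] holding=A
     unstack(G, C) → towers=[C; D; E/F/A; H/B] holding=G
     unstack(A, F) → towers=[C/G; D; E/F; H/B] holding=A  ← match
     unstack(B, H) → towers=[C/G; D; E/F/A; H] holding=B
         pickup(D) → towers=[C/G; E/F/A; H/B] holding=D

unstack(A, F)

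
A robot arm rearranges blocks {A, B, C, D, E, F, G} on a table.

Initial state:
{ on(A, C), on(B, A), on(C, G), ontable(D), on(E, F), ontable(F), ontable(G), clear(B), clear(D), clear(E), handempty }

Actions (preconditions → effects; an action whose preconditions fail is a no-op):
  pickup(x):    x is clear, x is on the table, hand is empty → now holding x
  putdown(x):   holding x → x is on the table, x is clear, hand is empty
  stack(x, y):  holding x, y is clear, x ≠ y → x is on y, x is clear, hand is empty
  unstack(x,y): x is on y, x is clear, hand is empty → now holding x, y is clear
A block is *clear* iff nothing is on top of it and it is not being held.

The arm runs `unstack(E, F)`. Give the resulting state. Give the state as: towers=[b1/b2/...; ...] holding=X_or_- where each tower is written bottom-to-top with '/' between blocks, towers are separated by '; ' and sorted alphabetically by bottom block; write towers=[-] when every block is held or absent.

towers=[D; F; G/C/A/B] holding=E

before: towers=[D; F/E; G/C/A/B] holding=-
pre[unstack(E, F)]: on(E,F) yes, clear(E) yes, handempty yes
all met → apply unstack(E, F)
after:  towers=[D; F; G/C/A/B] holding=E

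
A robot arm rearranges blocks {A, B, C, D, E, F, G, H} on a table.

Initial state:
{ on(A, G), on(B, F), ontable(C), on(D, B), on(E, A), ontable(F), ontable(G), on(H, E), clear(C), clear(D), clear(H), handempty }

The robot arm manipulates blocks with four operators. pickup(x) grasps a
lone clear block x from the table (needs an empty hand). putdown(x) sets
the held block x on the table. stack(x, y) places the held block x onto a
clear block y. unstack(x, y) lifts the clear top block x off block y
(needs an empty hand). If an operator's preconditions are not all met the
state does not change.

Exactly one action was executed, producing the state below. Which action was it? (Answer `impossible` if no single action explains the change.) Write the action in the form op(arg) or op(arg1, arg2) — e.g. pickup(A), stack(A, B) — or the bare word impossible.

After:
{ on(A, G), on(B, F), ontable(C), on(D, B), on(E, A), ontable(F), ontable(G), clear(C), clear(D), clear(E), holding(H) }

unstack(H, E)

target: towers=[C; F/B/D; G/A/E] holding=H
     unstack(H, E) → towers=[C; F/B/D; G/A/E] holding=H  ← match
     unstack(D, B) → towers=[C; F/B; G/A/E/H] holding=D
         pickup(C) → towers=[F/B/D; G/A/E/H] holding=C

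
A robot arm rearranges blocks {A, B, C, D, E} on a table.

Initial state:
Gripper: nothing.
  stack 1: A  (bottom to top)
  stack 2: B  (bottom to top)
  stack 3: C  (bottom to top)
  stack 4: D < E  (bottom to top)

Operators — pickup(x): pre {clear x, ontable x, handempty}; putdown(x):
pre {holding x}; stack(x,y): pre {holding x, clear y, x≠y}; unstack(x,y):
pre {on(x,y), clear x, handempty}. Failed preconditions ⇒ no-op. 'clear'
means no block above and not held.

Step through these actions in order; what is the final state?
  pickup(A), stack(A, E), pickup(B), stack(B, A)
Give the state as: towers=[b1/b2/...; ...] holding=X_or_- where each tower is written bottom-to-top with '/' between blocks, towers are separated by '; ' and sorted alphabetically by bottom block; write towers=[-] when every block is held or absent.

towers=[C; D/E/A/B] holding=-

step 1 (pickup(A)): towers=[B; C; D/E] holding=A
step 2 (stack(A, E)): towers=[B; C; D/E/A] holding=-
step 3 (pickup(B)): towers=[C; D/E/A] holding=B
step 4 (stack(B, A)): towers=[C; D/E/A/B] holding=-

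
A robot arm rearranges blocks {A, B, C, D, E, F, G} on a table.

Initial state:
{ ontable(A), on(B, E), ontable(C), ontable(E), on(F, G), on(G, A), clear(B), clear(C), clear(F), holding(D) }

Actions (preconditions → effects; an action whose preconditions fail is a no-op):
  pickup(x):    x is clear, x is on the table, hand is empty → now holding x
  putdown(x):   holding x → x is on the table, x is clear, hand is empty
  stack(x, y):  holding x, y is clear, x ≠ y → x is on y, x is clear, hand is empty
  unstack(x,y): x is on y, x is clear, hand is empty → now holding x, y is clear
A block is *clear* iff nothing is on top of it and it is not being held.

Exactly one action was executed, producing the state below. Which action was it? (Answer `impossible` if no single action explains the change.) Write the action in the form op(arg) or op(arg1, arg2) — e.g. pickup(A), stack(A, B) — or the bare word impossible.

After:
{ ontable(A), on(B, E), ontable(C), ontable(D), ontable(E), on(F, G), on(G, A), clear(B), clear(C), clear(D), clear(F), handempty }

putdown(D)

target: towers=[A/G/F; C; D; E/B] holding=-
        putdown(D) → towers=[A/G/F; C; D; E/B] holding=-  ← match
       stack(D, B) → towers=[A/G/F; C; E/B/D] holding=-
       stack(D, F) → towers=[A/G/F/D; C; E/B] holding=-
       stack(D, C) → towers=[A/G/F; C/D; E/B] holding=-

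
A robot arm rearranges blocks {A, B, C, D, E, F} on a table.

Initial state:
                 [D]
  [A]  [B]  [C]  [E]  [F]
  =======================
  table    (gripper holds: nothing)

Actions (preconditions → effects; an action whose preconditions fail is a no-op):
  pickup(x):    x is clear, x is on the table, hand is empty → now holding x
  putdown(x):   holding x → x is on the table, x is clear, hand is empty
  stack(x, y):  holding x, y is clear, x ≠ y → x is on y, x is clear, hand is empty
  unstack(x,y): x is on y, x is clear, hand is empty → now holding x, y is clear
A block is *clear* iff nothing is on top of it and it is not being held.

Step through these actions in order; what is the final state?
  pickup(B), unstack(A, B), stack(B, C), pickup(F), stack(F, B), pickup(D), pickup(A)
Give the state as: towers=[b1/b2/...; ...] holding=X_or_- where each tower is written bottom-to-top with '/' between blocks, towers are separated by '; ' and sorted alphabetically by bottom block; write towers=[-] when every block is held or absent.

step 1 (pickup(B)): towers=[A; C; E/D; F] holding=B
step 2 (unstack(A, B)) [no-op]: towers=[A; C; E/D; F] holding=B
step 3 (stack(B, C)): towers=[A; C/B; E/D; F] holding=-
step 4 (pickup(F)): towers=[A; C/B; E/D] holding=F
step 5 (stack(F, B)): towers=[A; C/B/F; E/D] holding=-
step 6 (pickup(D)) [no-op]: towers=[A; C/B/F; E/D] holding=-
step 7 (pickup(A)): towers=[C/B/F; E/D] holding=A

towers=[C/B/F; E/D] holding=A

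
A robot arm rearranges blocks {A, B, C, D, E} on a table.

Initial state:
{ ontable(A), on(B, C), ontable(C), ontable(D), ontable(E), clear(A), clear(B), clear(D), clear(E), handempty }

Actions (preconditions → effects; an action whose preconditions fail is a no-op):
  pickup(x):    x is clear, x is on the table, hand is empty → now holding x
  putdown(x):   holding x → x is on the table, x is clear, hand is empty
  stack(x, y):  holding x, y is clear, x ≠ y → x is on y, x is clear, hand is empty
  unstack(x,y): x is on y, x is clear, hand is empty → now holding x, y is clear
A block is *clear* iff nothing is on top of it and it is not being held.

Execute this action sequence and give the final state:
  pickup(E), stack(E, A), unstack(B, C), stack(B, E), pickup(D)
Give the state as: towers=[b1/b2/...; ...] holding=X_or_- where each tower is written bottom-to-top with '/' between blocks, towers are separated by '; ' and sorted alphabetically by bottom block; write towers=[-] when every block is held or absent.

towers=[A/E/B; C] holding=D

step 1 (pickup(E)): towers=[A; C/B; D] holding=E
step 2 (stack(E, A)): towers=[A/E; C/B; D] holding=-
step 3 (unstack(B, C)): towers=[A/E; C; D] holding=B
step 4 (stack(B, E)): towers=[A/E/B; C; D] holding=-
step 5 (pickup(D)): towers=[A/E/B; C] holding=D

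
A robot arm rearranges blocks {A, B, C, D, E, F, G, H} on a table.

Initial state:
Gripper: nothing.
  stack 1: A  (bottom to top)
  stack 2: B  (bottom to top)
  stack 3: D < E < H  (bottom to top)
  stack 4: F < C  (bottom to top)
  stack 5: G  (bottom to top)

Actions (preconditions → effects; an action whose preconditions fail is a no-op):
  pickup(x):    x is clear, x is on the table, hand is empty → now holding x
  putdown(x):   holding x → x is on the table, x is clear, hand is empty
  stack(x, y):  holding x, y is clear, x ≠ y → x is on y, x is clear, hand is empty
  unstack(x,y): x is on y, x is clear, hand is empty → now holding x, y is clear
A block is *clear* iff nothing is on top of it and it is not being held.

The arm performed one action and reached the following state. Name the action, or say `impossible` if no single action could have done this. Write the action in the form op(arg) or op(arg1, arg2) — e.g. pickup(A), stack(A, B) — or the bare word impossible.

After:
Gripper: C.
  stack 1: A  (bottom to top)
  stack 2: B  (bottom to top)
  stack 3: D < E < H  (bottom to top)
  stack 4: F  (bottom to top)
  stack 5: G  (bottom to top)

target: towers=[A; B; D/E/H; F; G] holding=C
         pickup(G) → towers=[A; B; D/E/H; F/C] holding=G
         pickup(A) → towers=[B; D/E/H; F/C; G] holding=A
     unstack(H, E) → towers=[A; B; D/E; F/C; G] holding=H
         pickup(B) → towers=[A; D/E/H; F/C; G] holding=B
     unstack(C, F) → towers=[A; B; D/E/H; F; G] holding=C  ← match

unstack(C, F)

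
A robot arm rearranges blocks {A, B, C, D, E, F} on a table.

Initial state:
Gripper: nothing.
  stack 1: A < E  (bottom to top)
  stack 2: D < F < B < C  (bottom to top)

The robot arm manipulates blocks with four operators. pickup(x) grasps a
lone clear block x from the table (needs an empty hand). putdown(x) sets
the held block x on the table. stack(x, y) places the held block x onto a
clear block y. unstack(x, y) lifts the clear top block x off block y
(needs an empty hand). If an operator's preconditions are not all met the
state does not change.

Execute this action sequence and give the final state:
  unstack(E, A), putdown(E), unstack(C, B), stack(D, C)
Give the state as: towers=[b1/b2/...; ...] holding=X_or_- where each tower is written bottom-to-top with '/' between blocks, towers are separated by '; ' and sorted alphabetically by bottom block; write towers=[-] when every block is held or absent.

towers=[A; D/F/B; E] holding=C

step 1 (unstack(E, A)): towers=[A; D/F/B/C] holding=E
step 2 (putdown(E)): towers=[A; D/F/B/C; E] holding=-
step 3 (unstack(C, B)): towers=[A; D/F/B; E] holding=C
step 4 (stack(D, C)) [no-op]: towers=[A; D/F/B; E] holding=C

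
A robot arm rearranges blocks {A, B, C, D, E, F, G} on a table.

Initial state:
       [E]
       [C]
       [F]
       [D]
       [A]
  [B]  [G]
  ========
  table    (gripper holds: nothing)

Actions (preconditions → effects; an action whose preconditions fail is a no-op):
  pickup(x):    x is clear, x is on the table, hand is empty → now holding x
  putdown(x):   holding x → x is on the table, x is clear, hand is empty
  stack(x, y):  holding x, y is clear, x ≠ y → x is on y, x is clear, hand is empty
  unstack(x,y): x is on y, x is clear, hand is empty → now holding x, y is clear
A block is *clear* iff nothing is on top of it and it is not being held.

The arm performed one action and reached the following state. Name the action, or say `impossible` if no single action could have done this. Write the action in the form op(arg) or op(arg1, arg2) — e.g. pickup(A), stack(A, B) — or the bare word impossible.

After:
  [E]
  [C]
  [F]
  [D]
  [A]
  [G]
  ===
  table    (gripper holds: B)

pickup(B)

target: towers=[G/A/D/F/C/E] holding=B
         pickup(B) → towers=[G/A/D/F/C/E] holding=B  ← match
     unstack(E, C) → towers=[B; G/A/D/F/C] holding=E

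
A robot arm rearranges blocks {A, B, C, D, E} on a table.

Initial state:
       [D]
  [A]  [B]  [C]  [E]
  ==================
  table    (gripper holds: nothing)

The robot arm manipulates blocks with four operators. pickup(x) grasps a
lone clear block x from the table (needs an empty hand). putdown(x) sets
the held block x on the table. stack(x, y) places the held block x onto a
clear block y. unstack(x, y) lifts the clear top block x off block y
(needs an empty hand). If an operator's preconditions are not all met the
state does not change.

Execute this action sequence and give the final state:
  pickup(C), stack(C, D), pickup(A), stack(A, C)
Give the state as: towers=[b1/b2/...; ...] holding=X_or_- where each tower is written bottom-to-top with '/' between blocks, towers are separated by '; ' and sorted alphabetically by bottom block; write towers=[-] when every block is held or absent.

step 1 (pickup(C)): towers=[A; B/D; E] holding=C
step 2 (stack(C, D)): towers=[A; B/D/C; E] holding=-
step 3 (pickup(A)): towers=[B/D/C; E] holding=A
step 4 (stack(A, C)): towers=[B/D/C/A; E] holding=-

towers=[B/D/C/A; E] holding=-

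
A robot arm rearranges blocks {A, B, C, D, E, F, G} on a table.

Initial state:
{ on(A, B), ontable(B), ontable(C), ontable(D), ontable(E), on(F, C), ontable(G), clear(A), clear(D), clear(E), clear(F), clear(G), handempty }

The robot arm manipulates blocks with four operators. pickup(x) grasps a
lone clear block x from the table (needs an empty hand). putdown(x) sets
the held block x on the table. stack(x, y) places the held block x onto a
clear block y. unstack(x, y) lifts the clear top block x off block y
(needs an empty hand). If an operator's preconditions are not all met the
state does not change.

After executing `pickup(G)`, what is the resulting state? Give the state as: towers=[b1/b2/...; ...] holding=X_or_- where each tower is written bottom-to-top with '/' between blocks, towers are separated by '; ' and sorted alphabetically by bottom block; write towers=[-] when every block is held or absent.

before: towers=[B/A; C/F; D; E; G] holding=-
pre[pickup(G)]: clear(G) ok, ontable(G) ok, handempty ok
all met → apply pickup(G)
after:  towers=[B/A; C/F; D; E] holding=G

towers=[B/A; C/F; D; E] holding=G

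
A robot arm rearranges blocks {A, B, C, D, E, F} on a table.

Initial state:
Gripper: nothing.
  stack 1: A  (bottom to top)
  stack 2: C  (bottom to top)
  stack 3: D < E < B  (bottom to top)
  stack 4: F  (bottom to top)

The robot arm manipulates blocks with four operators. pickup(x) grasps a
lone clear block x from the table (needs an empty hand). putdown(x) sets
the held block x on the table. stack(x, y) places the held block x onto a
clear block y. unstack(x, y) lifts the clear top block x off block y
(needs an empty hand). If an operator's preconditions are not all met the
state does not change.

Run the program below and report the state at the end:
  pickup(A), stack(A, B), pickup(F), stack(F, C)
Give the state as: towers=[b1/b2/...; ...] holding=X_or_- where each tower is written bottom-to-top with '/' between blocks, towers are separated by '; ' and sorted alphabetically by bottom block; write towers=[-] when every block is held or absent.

step 1 (pickup(A)): towers=[C; D/E/B; F] holding=A
step 2 (stack(A, B)): towers=[C; D/E/B/A; F] holding=-
step 3 (pickup(F)): towers=[C; D/E/B/A] holding=F
step 4 (stack(F, C)): towers=[C/F; D/E/B/A] holding=-

towers=[C/F; D/E/B/A] holding=-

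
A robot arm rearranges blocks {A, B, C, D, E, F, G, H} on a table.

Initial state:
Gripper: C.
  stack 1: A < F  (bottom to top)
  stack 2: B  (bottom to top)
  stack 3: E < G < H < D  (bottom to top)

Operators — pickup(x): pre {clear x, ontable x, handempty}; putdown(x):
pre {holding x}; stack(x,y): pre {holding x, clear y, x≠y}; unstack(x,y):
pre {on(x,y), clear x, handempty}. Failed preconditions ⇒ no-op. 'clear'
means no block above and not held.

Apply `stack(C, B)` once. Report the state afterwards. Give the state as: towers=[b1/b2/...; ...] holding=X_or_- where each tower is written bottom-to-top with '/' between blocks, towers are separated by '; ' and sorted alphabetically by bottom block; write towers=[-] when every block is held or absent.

before: towers=[A/F; B; E/G/H/D] holding=C
pre[stack(C, B)]: holding(C) ok, clear(B) ok, C≠B ok
all met → apply stack(C, B)
after:  towers=[A/F; B/C; E/G/H/D] holding=-

towers=[A/F; B/C; E/G/H/D] holding=-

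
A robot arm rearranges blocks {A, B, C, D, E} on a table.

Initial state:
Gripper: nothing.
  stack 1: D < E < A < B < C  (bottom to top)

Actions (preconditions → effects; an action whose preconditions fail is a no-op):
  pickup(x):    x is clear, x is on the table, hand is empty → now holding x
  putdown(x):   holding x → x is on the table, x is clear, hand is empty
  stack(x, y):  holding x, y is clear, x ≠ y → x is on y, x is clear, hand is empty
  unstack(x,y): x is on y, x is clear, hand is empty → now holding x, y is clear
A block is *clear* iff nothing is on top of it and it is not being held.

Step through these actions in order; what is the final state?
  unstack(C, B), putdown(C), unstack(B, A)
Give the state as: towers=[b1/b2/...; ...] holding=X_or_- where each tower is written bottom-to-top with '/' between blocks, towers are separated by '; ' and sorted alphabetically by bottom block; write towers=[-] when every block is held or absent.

step 1 (unstack(C, B)): towers=[D/E/A/B] holding=C
step 2 (putdown(C)): towers=[C; D/E/A/B] holding=-
step 3 (unstack(B, A)): towers=[C; D/E/A] holding=B

towers=[C; D/E/A] holding=B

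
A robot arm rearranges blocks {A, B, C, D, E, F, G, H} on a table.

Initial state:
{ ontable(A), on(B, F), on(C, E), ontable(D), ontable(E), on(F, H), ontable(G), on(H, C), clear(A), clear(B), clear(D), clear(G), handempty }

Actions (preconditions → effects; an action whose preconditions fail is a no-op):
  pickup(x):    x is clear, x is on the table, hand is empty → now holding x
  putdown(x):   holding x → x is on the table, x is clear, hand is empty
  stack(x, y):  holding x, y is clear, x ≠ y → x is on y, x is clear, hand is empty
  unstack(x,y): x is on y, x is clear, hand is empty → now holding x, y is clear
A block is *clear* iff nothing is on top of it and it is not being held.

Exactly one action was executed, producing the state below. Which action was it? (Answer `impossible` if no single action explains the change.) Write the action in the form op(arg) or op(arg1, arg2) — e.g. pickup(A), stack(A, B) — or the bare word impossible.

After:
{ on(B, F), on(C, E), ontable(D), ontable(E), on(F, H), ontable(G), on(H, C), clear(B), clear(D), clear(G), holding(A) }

pickup(A)

target: towers=[D; E/C/H/F/B; G] holding=A
         pickup(G) → towers=[A; D; E/C/H/F/B] holding=G
         pickup(A) → towers=[D; E/C/H/F/B; G] holding=A  ← match
     unstack(B, F) → towers=[A; D; E/C/H/F; G] holding=B
         pickup(D) → towers=[A; E/C/H/F/B; G] holding=D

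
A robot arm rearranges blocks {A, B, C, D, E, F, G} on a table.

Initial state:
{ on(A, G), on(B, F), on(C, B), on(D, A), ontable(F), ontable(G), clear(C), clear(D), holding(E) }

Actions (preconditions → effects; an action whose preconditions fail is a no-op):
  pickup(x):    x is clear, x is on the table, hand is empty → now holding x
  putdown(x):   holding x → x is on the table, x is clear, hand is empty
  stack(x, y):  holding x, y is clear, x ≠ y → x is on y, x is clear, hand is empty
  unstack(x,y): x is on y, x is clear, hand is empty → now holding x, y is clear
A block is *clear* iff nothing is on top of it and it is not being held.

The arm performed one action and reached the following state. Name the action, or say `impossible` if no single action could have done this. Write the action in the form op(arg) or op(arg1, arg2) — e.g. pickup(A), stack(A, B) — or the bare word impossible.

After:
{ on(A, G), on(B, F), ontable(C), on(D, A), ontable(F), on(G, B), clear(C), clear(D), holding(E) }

impossible

target: towers=[C; F/B/G/A/D] holding=E
        putdown(E) → towers=[E; F/B/C; G/A/D] holding=-
       stack(E, D) → towers=[F/B/C; G/A/D/E] holding=-
       stack(E, C) → towers=[F/B/C/E; G/A/D] holding=-
none of the 3 applicable actions match → impossible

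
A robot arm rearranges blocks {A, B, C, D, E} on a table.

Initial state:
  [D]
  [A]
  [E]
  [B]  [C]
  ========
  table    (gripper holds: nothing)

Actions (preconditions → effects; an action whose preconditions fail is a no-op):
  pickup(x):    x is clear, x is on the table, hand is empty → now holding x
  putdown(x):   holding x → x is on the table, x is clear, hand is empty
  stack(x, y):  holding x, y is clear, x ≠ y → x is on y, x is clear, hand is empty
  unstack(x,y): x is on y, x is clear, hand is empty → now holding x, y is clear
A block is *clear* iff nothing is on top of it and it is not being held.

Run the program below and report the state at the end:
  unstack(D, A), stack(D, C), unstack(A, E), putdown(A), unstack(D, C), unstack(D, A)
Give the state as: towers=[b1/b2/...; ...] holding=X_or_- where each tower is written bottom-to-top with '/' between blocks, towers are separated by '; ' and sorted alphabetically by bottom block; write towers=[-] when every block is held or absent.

towers=[A; B/E; C] holding=D

step 1 (unstack(D, A)): towers=[B/E/A; C] holding=D
step 2 (stack(D, C)): towers=[B/E/A; C/D] holding=-
step 3 (unstack(A, E)): towers=[B/E; C/D] holding=A
step 4 (putdown(A)): towers=[A; B/E; C/D] holding=-
step 5 (unstack(D, C)): towers=[A; B/E; C] holding=D
step 6 (unstack(D, A)) [no-op]: towers=[A; B/E; C] holding=D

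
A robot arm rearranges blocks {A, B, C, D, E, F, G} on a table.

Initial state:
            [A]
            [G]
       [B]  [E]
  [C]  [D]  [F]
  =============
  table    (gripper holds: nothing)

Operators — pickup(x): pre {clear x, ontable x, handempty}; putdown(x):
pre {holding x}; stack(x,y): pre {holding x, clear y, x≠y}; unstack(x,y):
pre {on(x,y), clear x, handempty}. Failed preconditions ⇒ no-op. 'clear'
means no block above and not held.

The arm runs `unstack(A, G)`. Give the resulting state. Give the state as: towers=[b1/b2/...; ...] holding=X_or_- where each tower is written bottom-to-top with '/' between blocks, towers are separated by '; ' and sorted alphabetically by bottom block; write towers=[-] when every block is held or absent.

towers=[C; D/B; F/E/G] holding=A

before: towers=[C; D/B; F/E/G/A] holding=-
pre[unstack(A, G)]: on(A,G) yes, clear(A) yes, handempty yes
all met → apply unstack(A, G)
after:  towers=[C; D/B; F/E/G] holding=A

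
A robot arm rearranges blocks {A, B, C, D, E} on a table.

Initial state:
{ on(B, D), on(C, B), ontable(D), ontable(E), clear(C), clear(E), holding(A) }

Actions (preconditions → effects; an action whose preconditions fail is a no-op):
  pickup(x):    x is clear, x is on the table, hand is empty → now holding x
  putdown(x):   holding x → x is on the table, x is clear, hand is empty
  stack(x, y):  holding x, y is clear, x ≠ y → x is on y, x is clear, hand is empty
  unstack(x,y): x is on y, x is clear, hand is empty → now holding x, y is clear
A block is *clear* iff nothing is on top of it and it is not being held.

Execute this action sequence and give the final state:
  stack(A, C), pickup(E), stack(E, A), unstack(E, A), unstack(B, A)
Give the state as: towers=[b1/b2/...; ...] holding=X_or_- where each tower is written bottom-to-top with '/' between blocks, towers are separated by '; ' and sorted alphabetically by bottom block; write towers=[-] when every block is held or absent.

step 1 (stack(A, C)): towers=[D/B/C/A; E] holding=-
step 2 (pickup(E)): towers=[D/B/C/A] holding=E
step 3 (stack(E, A)): towers=[D/B/C/A/E] holding=-
step 4 (unstack(E, A)): towers=[D/B/C/A] holding=E
step 5 (unstack(B, A)) [no-op]: towers=[D/B/C/A] holding=E

towers=[D/B/C/A] holding=E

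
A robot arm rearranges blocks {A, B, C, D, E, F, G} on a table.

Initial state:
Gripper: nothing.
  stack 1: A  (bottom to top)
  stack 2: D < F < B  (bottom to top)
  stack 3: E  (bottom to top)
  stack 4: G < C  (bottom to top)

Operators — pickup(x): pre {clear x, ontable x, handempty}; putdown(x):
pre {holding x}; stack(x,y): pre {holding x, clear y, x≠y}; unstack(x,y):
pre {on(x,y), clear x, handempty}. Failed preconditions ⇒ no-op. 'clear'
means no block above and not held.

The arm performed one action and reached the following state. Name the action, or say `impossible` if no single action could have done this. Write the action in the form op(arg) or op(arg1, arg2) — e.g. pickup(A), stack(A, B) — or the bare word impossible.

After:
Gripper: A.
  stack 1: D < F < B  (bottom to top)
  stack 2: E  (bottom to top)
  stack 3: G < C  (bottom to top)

pickup(A)

target: towers=[D/F/B; E; G/C] holding=A
     unstack(B, F) → towers=[A; D/F; E; G/C] holding=B
         pickup(A) → towers=[D/F/B; E; G/C] holding=A  ← match
         pickup(E) → towers=[A; D/F/B; G/C] holding=E
     unstack(C, G) → towers=[A; D/F/B; E; G] holding=C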